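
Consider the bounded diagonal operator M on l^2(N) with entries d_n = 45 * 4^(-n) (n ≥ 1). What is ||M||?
||M|| = 45/4 (attained at n = 1)

For M diagonal, ||M|| = sup_n |d_n|. The sequence d_n = 45 * 4^(-n) is positive and strictly decreasing (ratio 4^(-1) < 1), so the supremum is d_1 = 45/4. Hence ||M|| = 45/4.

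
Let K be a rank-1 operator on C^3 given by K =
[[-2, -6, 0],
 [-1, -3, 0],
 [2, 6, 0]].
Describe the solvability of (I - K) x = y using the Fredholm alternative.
(I - K) is invertible (det(I - K) = 6 ≠ 0), so for every y in C^3 the equation (I - K) x = y has a unique solution.

K has rank 1, so it is an outer product K = u v^T: every row of K is a multiple of one row vector. Reading off the entries, u = (-2, -1, 2) and v = (1, 3, 0) (row i of K equals u_i·v^T). A rank-one matrix u v^T satisfies K u = u (v·u) and kills the (2)-dimensional subspace v^⊥, so its characteristic polynomial is lambda^2 (lambda - v·u) with v·u = tr K = -5. Hence the eigenvalues of I - K are 1 (multiplicity 2) and 1 - (-5) = 6, so det(I - K) = 6. (Direct check: I - K =
[[3, 6, 0],
 [1, 4, 0],
 [-2, -6, 1]]
has determinant 6.) The finite-dimensional Fredholm alternative says: either (I - K) is invertible, or ker(I - K) ≠ {0} and then range(I - K) = ker((I - K)^*)^⊥, with dim ker(I - K) = dim ker((I - K)^*). Since det(I - K) ≠ 0, 1 is not an eigenvalue of K and ker(I - K) = {0}, so we are in the first case: for every y there is a unique x = (I - K)^(-1) y. Explicitly, by the Sherman–Morrison formula, (I - u v^T)^(-1) = I + u v^T/(1 - v·u), i.e. (I - K)^(-1) = I + K/(6).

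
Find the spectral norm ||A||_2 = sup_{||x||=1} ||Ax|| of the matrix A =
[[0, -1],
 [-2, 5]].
||A||_2 = sqrt((30 + sqrt(884))/2) ≈ 5.465 (= sqrt(largest eigenvalue of A^T A))

||A||_2 = sigma_max(A) = sqrt(lambda_max(A^T A)). Form the symmetric matrix M = A^T A =
[[4, -10],
 [-10, 26]].
Its characteristic polynomial (trace, determinant of M give the coefficients) is
  p(λ) = det(λ I - M) = λ^2 - 30λ + 4.
For λ^2 - 30λ + 4 the discriminant is 884. It is nonnegative but not a perfect square, so the roots are real and irrational: λ = (30 ± sqrt(884))/2 ≈ 29.8661, 0.1339.
So the eigenvalues of A^T A are ≈ 0.1339, 29.8661 (all ≥ 0, as they must be for A^T A). The largest is λ_max = (30 + sqrt(884))/2 ≈ 29.8661, hence ||A||_2 = sqrt(λ_max) = sqrt((30 + sqrt(884))/2) ≈ 5.465.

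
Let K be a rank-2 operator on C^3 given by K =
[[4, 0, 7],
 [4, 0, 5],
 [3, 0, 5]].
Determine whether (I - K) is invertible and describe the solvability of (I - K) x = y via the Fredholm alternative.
(I - K) is invertible (det(I - K) = -9 ≠ 0), so for every y in C^3 the equation (I - K) x = y has a unique solution.

K has rank 2 and factors as K = U V^T = u1 v1^T + u2 v2^T with u1 = (2, -2, 1), v1 = (1, 0, 2), u2 = (-1, -3, -1), v2 = (-2, 0, -3) (multiplying out reproduces the displayed K). The nonzero eigenvalues of U V^T coincide with those of the 2 x 2 matrix G = V^T U = [[v1·u1, v1·u2], [v2·u1, v2·u2]] = [[4, -3], [-7, 5]], and by the Sylvester determinant identity det(I_3 - U V^T) = det(I_2 - V^T U) = det([[-3, 3], [7, -4]]) = (-3)(-4) - (3)(7) = -9. (Direct check: I - K =
[[-3, 0, -7],
 [-4, 1, -5],
 [-3, 0, -4]]
has determinant -9.) The finite-dimensional Fredholm alternative says: either (I - K) is invertible, or ker(I - K) ≠ {0} and then range(I - K) = ker((I - K)^*)^⊥, with dim ker(I - K) = dim ker((I - K)^*). Since det(I - K) ≠ 0, 1 is not an eigenvalue of K and ker(I - K) = {0}, so we are in the first case: for every y there is a unique x = (I - K)^(-1) y. (Explicitly, by the Woodbury identity, (I - U V^T)^(-1) = I + U (I_2 - G)^(-1) V^T.)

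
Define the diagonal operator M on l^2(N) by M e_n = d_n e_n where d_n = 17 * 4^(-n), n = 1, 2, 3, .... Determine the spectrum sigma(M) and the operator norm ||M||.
sigma(M) = {17 * 4^(-n) : n ≥ 1} ∪ {0}; ||M|| = 17/4

A bounded diagonal operator on l^2 with diagonal entries d_n has spectrum equal to the closure of {d_n : n ≥ 1}: every d_n is an eigenvalue (with eigenvector e_n), so {d_n} ⊂ sigma(M); the spectrum is closed, so its closure is too; and for lambda not in the closure, (M - lambda I) has bounded inverse (the diagonal entries 1/(d_n - lambda) are bounded). For our sequence d_n = 17 * 4^(-n), n = 1, 2, 3, ...:
  - {d_n} = {17 * 4^(-n) : n ≥ 1}; the only limit point is 0
  - closure = {17 * 4^(-n) : n ≥ 1} ∪ {0}
For the norm: a diagonal operator has ||M|| = sup_n |d_n|. Here d_n = 17 * 4^(-n) is positive and decreasing, so sup_n |d_n| = d_1 = 17/4. So ||M|| = 17/4.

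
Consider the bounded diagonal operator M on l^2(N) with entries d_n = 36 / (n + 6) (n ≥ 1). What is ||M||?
||M|| = 36/7 (attained at n = 1)

For M diagonal, ||M|| = sup_n |d_n| = sup_n 36/(n + 6). This is positive and strictly decreasing in n, so the supremum is attained at n = 1: d_1 = 36/(1 + 6) = 36/7. Hence ||M|| = 36/7.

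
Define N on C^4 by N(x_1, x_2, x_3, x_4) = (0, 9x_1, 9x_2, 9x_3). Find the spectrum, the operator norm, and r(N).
sigma(N) = {0}; ||N|| = 9; r(N) = 0. (N is nilpotent with N^4 = 0.)

On C^4, N is a strictly lower-triangular matrix with 9 on the subdiagonal and zeros elsewhere, so its characteristic polynomial is lambda^4 and every eigenvalue is 0: sigma(N) = {0}. For the operator norm, N e_i = 9e_{i+1} for i = 1, ..., 3 and N e_4 = 0, so the singular values of N are 9 (with multiplicity 3) and 0; hence ||N|| = 9. The spectral radius r(N) = max|lambda| = 0. Note ||N|| > r(N) — characteristic of non-normal nilpotent operators. Indeed N^4 = 0.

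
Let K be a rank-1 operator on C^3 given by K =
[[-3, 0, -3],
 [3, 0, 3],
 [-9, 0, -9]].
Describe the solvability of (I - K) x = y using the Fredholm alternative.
(I - K) is invertible (det(I - K) = 13 ≠ 0), so for every y in C^3 the equation (I - K) x = y has a unique solution.

K has rank 1, so it is an outer product K = u v^T: every row of K is a multiple of one row vector. Reading off the entries, u = (1, -1, 3) and v = (-3, 0, -3) (row i of K equals u_i·v^T). A rank-one matrix u v^T satisfies K u = u (v·u) and kills the (2)-dimensional subspace v^⊥, so its characteristic polynomial is lambda^2 (lambda - v·u) with v·u = tr K = -12. Hence the eigenvalues of I - K are 1 (multiplicity 2) and 1 - (-12) = 13, so det(I - K) = 13. (Direct check: I - K =
[[4, 0, 3],
 [-3, 1, -3],
 [9, 0, 10]]
has determinant 13.) The finite-dimensional Fredholm alternative says: either (I - K) is invertible, or ker(I - K) ≠ {0} and then range(I - K) = ker((I - K)^*)^⊥, with dim ker(I - K) = dim ker((I - K)^*). Since det(I - K) ≠ 0, 1 is not an eigenvalue of K and ker(I - K) = {0}, so we are in the first case: for every y there is a unique x = (I - K)^(-1) y. Explicitly, by the Sherman–Morrison formula, (I - u v^T)^(-1) = I + u v^T/(1 - v·u), i.e. (I - K)^(-1) = I + K/(13).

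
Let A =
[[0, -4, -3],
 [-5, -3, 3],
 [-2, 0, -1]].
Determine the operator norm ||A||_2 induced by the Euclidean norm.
||A||_2 ≈ 6.698 (= sqrt(largest eigenvalue of A^T A))

||A||_2 = sigma_max(A) = sqrt(lambda_max(A^T A)). Form the symmetric matrix M = A^T A =
[[29, 15, -13],
 [15, 25, 3],
 [-13, 3, 19]].
Its characteristic polynomial (trace, sum of principal 2x2 minors, determinant of M give the coefficients) is
  p(λ) = det(λ I - M) = λ^3 - 73λ^2 + 1348λ - 3844.
No integer candidate from the rational root theorem (±divisors of 3844) is a root, so the roots are irrational. The cubic discriminant is Δ = 313805552 > 0, so there are three distinct real roots. p(3) = -430 and p(4) = 444 have opposite signs, so a root lies in (3, 4); Newton's method refines it to λ ≈ 3.4742. p(24) = 284 and p(25) = -144 have opposite signs, so a root lies in (24, 25); Newton's method refines it to λ ≈ 24.6632. p(44) = -676 and p(45) = 116 have opposite signs, so a root lies in (44, 45); Newton's method refines it to λ ≈ 44.8626. Check (Vieta): the three roots sum to 73, matching tr M = 73.
So the eigenvalues of A^T A are ≈ 3.4742, 24.6632, 44.8626 (all ≥ 0, as they must be for A^T A). The largest is λ_max ≈ 44.8626, hence ||A||_2 = sqrt(λ_max) ≈ 6.698.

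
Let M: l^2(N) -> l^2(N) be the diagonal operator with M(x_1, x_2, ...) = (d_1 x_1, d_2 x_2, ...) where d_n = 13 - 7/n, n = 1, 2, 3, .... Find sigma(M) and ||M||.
sigma(M) = {13 - 7/n : n ≥ 1} ∪ {13}; ||M|| = 13

A bounded diagonal operator on l^2 with diagonal entries d_n has spectrum equal to the closure of {d_n : n ≥ 1}: every d_n is an eigenvalue (with eigenvector e_n), so {d_n} ⊂ sigma(M); the spectrum is closed, so its closure is too; and for lambda not in the closure, (M - lambda I) has bounded inverse (the diagonal entries 1/(d_n - lambda) are bounded). For our sequence d_n = 13 - 7/n, n = 1, 2, 3, ...:
  - {d_n} = {13 - 7/n : n ≥ 1}; the only limit point is 13
  - closure = {13 - 7/n : n ≥ 1} ∪ {13}
For the norm: a diagonal operator has ||M|| = sup_n |d_n|. Here d_n = 13 - 7/n increases monotonically from d_1 = 6 toward 13, with all terms in [6, 13); so sup_n |d_n| = 13 (the supremum is the limit, not attained). So ||M|| = 13.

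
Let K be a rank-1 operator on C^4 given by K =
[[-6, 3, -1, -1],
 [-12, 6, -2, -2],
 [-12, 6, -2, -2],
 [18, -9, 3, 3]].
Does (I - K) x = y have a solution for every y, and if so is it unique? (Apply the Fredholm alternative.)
(I - K) is singular (det(I - K) = 0, i.e. 1 ∈ sigma(K)). (I - K) x = y is solvable iff y ⊥ ker((I - K)^*) = span{(-6, 3, -1, -1)}, i.e. iff -6y_1 + 3y_2 - y_3 - y_4 = 0. When solvable, the solutions are x = y + c·(1, 2, 2, -3), c arbitrary (ker(I - K) = span{(1, 2, 2, -3)}, dimension 1).

K has rank 1, so it is an outer product K = u v^T: every row of K is a multiple of one row vector. Reading off the entries, u = (1, 2, 2, -3) and v = (-6, 3, -1, -1) (row i of K equals u_i·v^T). A rank-one matrix u v^T satisfies K u = u (v·u) and kills the (3)-dimensional subspace v^⊥, so its characteristic polynomial is lambda^3 (lambda - v·u) with v·u = tr K = 1. Hence the eigenvalues of I - K are 1 (multiplicity 3) and 1 - (1) = 0, so det(I - K) = 0. (Direct check: I - K =
[[7, -3, 1, 1],
 [12, -5, 2, 2],
 [12, -6, 3, 2],
 [-18, 9, -3, -2]]
has determinant 0.) So 1 is an eigenvalue of K and (I - K) is not invertible. The finite-dimensional Fredholm alternative says: either (I - K) is invertible, or ker(I - K) ≠ {0} and then range(I - K) = ker((I - K)^*)^⊥, with dim ker(I - K) = dim ker((I - K)^*). We are in the second case, so we need both kernels. Kernel of I - K: (I - K) u = u - u (v·u) = u - u = 0, so ker(I - K) = span{u} = span{(1, 2, 2, -3)} (it is exactly 1-dimensional because rank(I - K) = 3). Kernel of the adjoint: K is real, so (I - K)^* = I - K^T = I - v u^T, and (I - v u^T) v = v - v (u·v) = 0; hence ker((I - K)^*) = span{v} = span{(-6, 3, -1, -1)}. Therefore (I - K) x = y is solvable iff <y, v> = 0, i.e. iff -6y_1 + 3y_2 - y_3 - y_4 = 0. When this holds, K y = u (v·y) = 0, so (I - K) y = y and x = y is a particular solution; the full solution set is the line x = y + c·u = y + c·(1, 2, 2, -3), c ∈ C.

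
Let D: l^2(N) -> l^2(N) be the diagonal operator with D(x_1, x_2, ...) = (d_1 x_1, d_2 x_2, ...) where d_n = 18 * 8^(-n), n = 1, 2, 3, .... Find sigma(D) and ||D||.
sigma(D) = {18 * 8^(-n) : n ≥ 1} ∪ {0}; ||D|| = 9/4

A bounded diagonal operator on l^2 with diagonal entries d_n has spectrum equal to the closure of {d_n : n ≥ 1}: every d_n is an eigenvalue (with eigenvector e_n), so {d_n} ⊂ sigma(D); the spectrum is closed, so its closure is too; and for lambda not in the closure, (D - lambda I) has bounded inverse (the diagonal entries 1/(d_n - lambda) are bounded). For our sequence d_n = 18 * 8^(-n), n = 1, 2, 3, ...:
  - {d_n} = {18 * 8^(-n) : n ≥ 1}; the only limit point is 0
  - closure = {18 * 8^(-n) : n ≥ 1} ∪ {0}
For the norm: a diagonal operator has ||D|| = sup_n |d_n|. Here d_n = 18 * 8^(-n) is positive and decreasing, so sup_n |d_n| = d_1 = 18/8 = 9/4. So ||D|| = 9/4.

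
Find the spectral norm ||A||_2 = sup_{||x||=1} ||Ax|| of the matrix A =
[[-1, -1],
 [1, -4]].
||A||_2 = sqrt((19 + sqrt(261))/2) ≈ 4.1926 (= sqrt(largest eigenvalue of A^T A))

||A||_2 = sigma_max(A) = sqrt(lambda_max(A^T A)). Form the symmetric matrix M = A^T A =
[[2, -3],
 [-3, 17]].
Its characteristic polynomial (trace, determinant of M give the coefficients) is
  p(λ) = det(λ I - M) = λ^2 - 19λ + 25.
For λ^2 - 19λ + 25 the discriminant is 261. It is nonnegative but not a perfect square, so the roots are real and irrational: λ = (19 ± sqrt(261))/2 ≈ 17.5777, 1.4223.
So the eigenvalues of A^T A are ≈ 1.4223, 17.5777 (all ≥ 0, as they must be for A^T A). The largest is λ_max = (19 + sqrt(261))/2 ≈ 17.5777, hence ||A||_2 = sqrt(λ_max) = sqrt((19 + sqrt(261))/2) ≈ 4.1926.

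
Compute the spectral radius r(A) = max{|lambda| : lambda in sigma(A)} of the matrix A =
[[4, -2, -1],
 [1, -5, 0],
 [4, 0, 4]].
r(A) ≈ 4.7835

The eigenvalues of A are the roots of its characteristic polynomial. With M = A (coefficients from the trace, the sum of principal 2x2 minors, and det A):
  p(λ) = det(λ I - M) = λ^3 - 3λ^2 - 18λ + 92.
No integer candidate from the rational root theorem (±divisors of 92) is a root, so the roots are irrational. The cubic discriminant is Δ = -102924 < 0, so there is one real root and a complex-conjugate pair. p(-5) = -18 and p(-4) = 52 have opposite signs, so a root lies in (-5, -4); Newton's method refines it to λ ≈ -4.7835. Dividing out (λ - (-4.7835)) leaves approximately λ^2 - 7.7835λ + 19.2327. For λ^2 - 7.7835λ + 19.2327 the discriminant is -16.3475. It is negative, so the remaining roots are the complex-conjugate pair λ ≈ 3.8918 ± 2.0216i. Their product equals the constant term, so |λ|^2 ≈ 19.2327 and |λ| ≈ 4.3855.
Thus the eigenvalues (to 4 decimals) are -4.7835 (modulus 4.7835); 3.8918 ± 2.0216i (modulus 4.3855). The spectral radius is the largest modulus: r(A) ≈ 4.7835. (Cross-check: r(A) ≤ ||A||_2 ≈ 6.8161; equality holds whenever A is normal, though it can also hold for some non-normal A.)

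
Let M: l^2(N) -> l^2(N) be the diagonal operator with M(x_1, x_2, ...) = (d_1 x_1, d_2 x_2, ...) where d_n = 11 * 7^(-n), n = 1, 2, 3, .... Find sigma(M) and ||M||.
sigma(M) = {11 * 7^(-n) : n ≥ 1} ∪ {0}; ||M|| = 11/7

A bounded diagonal operator on l^2 with diagonal entries d_n has spectrum equal to the closure of {d_n : n ≥ 1}: every d_n is an eigenvalue (with eigenvector e_n), so {d_n} ⊂ sigma(M); the spectrum is closed, so its closure is too; and for lambda not in the closure, (M - lambda I) has bounded inverse (the diagonal entries 1/(d_n - lambda) are bounded). For our sequence d_n = 11 * 7^(-n), n = 1, 2, 3, ...:
  - {d_n} = {11 * 7^(-n) : n ≥ 1}; the only limit point is 0
  - closure = {11 * 7^(-n) : n ≥ 1} ∪ {0}
For the norm: a diagonal operator has ||M|| = sup_n |d_n|. Here d_n = 11 * 7^(-n) is positive and decreasing, so sup_n |d_n| = d_1 = 11/7. So ||M|| = 11/7.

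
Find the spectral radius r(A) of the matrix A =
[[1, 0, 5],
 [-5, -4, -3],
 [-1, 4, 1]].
r(A) ≈ 4.8348

The eigenvalues of A are the roots of its characteristic polynomial. With M = A (coefficients from the trace, the sum of principal 2x2 minors, and det A):
  p(λ) = det(λ I - M) = λ^3 + 2λ^2 + 10λ + 112.
No integer candidate from the rational root theorem (±divisors of 112) is a root, so the roots are irrational. The cubic discriminant is Δ = -305552 < 0, so there is one real root and a complex-conjugate pair. p(-5) = -13 and p(-4) = 40 have opposite signs, so a root lies in (-5, -4); Newton's method refines it to λ ≈ -4.7914. Dividing out (λ - (-4.7914)) leaves approximately λ^2 - 2.7914λ + 23.375. For λ^2 - 2.7914λ + 23.375 the discriminant is -85.7079. It is negative, so the remaining roots are the complex-conjugate pair λ ≈ 1.3957 ± 4.6289i. Their product equals the constant term, so |λ|^2 ≈ 23.375 and |λ| ≈ 4.8348.
Thus the eigenvalues (to 4 decimals) are -4.7914 (modulus 4.7914); 1.3957 ± 4.6289i (modulus 4.8348). The spectral radius is the largest modulus: r(A) ≈ 4.8348. (Cross-check: r(A) ≤ ||A||_2 ≈ 8.0967; equality holds whenever A is normal, though it can also hold for some non-normal A.)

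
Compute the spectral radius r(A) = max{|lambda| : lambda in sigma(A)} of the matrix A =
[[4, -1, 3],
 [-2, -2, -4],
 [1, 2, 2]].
r(A) ≈ 4.6721

The eigenvalues of A are the roots of its characteristic polynomial. With M = A (coefficients from the trace, the sum of principal 2x2 minors, and det A):
  p(λ) = det(λ I - M) = λ^3 - 4λ^2 - λ - 10.
No integer candidate from the rational root theorem (±divisors of 10) is a root, so the roots are irrational. The cubic discriminant is Δ = -5960 < 0, so there is one real root and a complex-conjugate pair. p(4) = -14 and p(5) = 10 have opposite signs, so a root lies in (4, 5); Newton's method refines it to λ ≈ 4.6721. Dividing out (λ - (4.6721)) leaves approximately λ^2 + 0.6721λ + 2.1403. For λ^2 + 0.6721λ + 2.1403 the discriminant is -8.1096. It is negative, so the remaining roots are the complex-conjugate pair λ ≈ -0.3361 ± 1.4239i. Their product equals the constant term, so |λ|^2 ≈ 2.1403 and |λ| ≈ 1.463.
Thus the eigenvalues (to 4 decimals) are 4.6721 (modulus 4.6721); -0.3361 ± 1.4239i (modulus 1.463). The spectral radius is the largest modulus: r(A) ≈ 4.6721. (Cross-check: r(A) ≤ ||A||_2 ≈ 7.0037; equality holds whenever A is normal, though it can also hold for some non-normal A.)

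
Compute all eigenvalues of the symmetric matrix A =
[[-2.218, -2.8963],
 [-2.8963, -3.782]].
sigma(A) ≈ {-6, 0}

A is real symmetric, so its spectrum consists of real eigenvalues. Expanding the characteristic polynomial of the displayed matrix gives
  det(λ I - A) = p(λ) = λ^2 + (6)λ + (0).
Solving p(λ) = 0 yields eigenvalues ≈ -6, 0. (A is shown rounded to 4 decimals, so these recover the underlying integer eigenvalues to within that precision.)
Verification: the trace of A = -6 equals the sum of eigenvalues -6, and det(A) ≈ -0.0001 matches the eigenvalue product 0.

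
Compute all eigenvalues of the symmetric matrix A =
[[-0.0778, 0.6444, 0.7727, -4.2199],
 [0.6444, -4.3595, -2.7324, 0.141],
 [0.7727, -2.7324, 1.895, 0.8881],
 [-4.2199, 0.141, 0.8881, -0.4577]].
sigma(A) ≈ {-6, -4, 3, 4}

A is real symmetric, so its spectrum consists of real eigenvalues. Expanding the characteristic polynomial of the displayed matrix gives
  det(λ I - A) = p(λ) = λ^4 + (3)λ^3 + (-34)λ^2 + (-48)λ + (288.0073).
Solving p(λ) = 0 yields eigenvalues ≈ -6, -4, 3, 4. (A is shown rounded to 4 decimals, so these recover the underlying integer eigenvalues to within that precision.)
Verification: the trace of A = -3 equals the sum of eigenvalues -3, and det(A) ≈ 288.0073 matches the eigenvalue product 288.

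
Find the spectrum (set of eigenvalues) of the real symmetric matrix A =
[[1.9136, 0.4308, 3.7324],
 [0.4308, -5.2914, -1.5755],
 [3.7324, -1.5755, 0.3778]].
sigma(A) ≈ {-6, -2, 5}

A is real symmetric, so its spectrum consists of real eigenvalues. Expanding the characteristic polynomial of the displayed matrix gives
  det(λ I - A) = p(λ) = λ^3 + (3)λ^2 + (-28)λ + (-60.0014).
Solving p(λ) = 0 yields eigenvalues ≈ -6, -2, 5. (A is shown rounded to 4 decimals, so these recover the underlying integer eigenvalues to within that precision.)
Verification: the trace of A = -3 equals the sum of eigenvalues -3, and det(A) ≈ 60.0014 matches the eigenvalue product 60.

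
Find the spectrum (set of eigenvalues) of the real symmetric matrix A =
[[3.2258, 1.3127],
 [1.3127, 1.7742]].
sigma(A) ≈ {1, 4}

A is real symmetric, so its spectrum consists of real eigenvalues. Expanding the characteristic polynomial of the displayed matrix gives
  det(λ I - A) = p(λ) = λ^2 + (-5)λ + (4).
Solving p(λ) = 0 yields eigenvalues ≈ 1, 4. (A is shown rounded to 4 decimals, so these recover the underlying integer eigenvalues to within that precision.)
Verification: the trace of A = 5 equals the sum of eigenvalues 5, and det(A) ≈ 4.0000 matches the eigenvalue product 4.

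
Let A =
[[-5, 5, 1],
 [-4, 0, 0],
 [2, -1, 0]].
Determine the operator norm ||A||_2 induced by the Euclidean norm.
||A||_2 ≈ 8.055 (= sqrt(largest eigenvalue of A^T A))

||A||_2 = sigma_max(A) = sqrt(lambda_max(A^T A)). Form the symmetric matrix M = A^T A =
[[45, -27, -5],
 [-27, 26, 5],
 [-5, 5, 1]].
Its characteristic polynomial (trace, sum of principal 2x2 minors, determinant of M give the coefficients) is
  p(λ) = det(λ I - M) = λ^3 - 72λ^2 + 462λ - 16.
No integer candidate from the rational root theorem (±divisors of 16) is a root, so the roots are irrational. The cubic discriminant is Δ = 697734432 > 0, so there are three distinct real roots. p(0) = -16 and p(1) = 375 have opposite signs, so a root lies in (0, 1); Newton's method refines it to λ ≈ 0.0348. p(7) = 33 and p(8) = -416 have opposite signs, so a root lies in (7, 8); Newton's method refines it to λ ≈ 7.0819. p(64) = -3216 and p(65) = 439 have opposite signs, so a root lies in (64, 65); Newton's method refines it to λ ≈ 64.8833. Check (Vieta): the three roots sum to 72, matching tr M = 72.
So the eigenvalues of A^T A are ≈ 0.0348, 7.0819, 64.8833 (all ≥ 0, as they must be for A^T A). The largest is λ_max ≈ 64.8833, hence ||A||_2 = sqrt(λ_max) ≈ 8.055.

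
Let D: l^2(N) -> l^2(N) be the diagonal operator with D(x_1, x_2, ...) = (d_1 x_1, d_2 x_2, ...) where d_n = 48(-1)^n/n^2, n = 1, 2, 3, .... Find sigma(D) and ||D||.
sigma(D) = {48(-1)^n/n^2 : n ≥ 1} ∪ {0}; ||D|| = 48

A bounded diagonal operator on l^2 with diagonal entries d_n has spectrum equal to the closure of {d_n : n ≥ 1}: every d_n is an eigenvalue (with eigenvector e_n), so {d_n} ⊂ sigma(D); the spectrum is closed, so its closure is too; and for lambda not in the closure, (D - lambda I) has bounded inverse (the diagonal entries 1/(d_n - lambda) are bounded). For our sequence d_n = 48(-1)^n/n^2, n = 1, 2, 3, ...:
  - {d_n} = {48(-1)^n/n^2 : n ≥ 1}; the only limit point is 0
  - closure = {48(-1)^n/n^2 : n ≥ 1} ∪ {0}
For the norm: a diagonal operator has ||D|| = sup_n |d_n|. Here |d_n| = 48/n^2 is decreasing, so sup_n |d_n| = |d_1| = 48. So ||D|| = 48.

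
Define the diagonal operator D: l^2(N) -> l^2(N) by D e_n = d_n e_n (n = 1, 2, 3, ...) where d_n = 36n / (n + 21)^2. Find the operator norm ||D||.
||D|| = 3/7 (attained at n = 21)

For D diagonal, ||D|| = sup_n |d_n|. Treat f(x) = 36x / (x + 21)^2 for real x > 0. By the quotient rule, f'(x) = 36(21 - x)/(x + 21)^3, which is positive for x < 21 and negative for x > 21. So f has a unique maximum at x = 21, and since 21 is a positive integer, the supremum over n ≥ 1 is attained at n = 21: d_21 = 36·21/(21 + 21)^2 = 36·21/1764 = 3/7. Hence ||D|| = 3/7.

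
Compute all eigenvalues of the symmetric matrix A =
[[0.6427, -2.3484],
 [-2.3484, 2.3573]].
sigma(A) ≈ {-1, 4}

A is real symmetric, so its spectrum consists of real eigenvalues. Expanding the characteristic polynomial of the displayed matrix gives
  det(λ I - A) = p(λ) = λ^2 + (-3)λ + (-4).
Solving p(λ) = 0 yields eigenvalues ≈ -1, 4. (A is shown rounded to 4 decimals, so these recover the underlying integer eigenvalues to within that precision.)
Verification: the trace of A = 3 equals the sum of eigenvalues 3, and det(A) ≈ -3.9999 matches the eigenvalue product -4.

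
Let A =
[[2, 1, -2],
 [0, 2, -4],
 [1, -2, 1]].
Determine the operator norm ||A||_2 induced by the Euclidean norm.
||A||_2 ≈ 5.3565 (= sqrt(largest eigenvalue of A^T A))

||A||_2 = sigma_max(A) = sqrt(lambda_max(A^T A)). Form the symmetric matrix M = A^T A =
[[5, 0, -3],
 [0, 9, -12],
 [-3, -12, 21]].
Its characteristic polynomial (trace, sum of principal 2x2 minors, determinant of M give the coefficients) is
  p(λ) = det(λ I - M) = λ^3 - 35λ^2 + 186λ - 144.
No integer candidate from the rational root theorem (±divisors of 144) is a root, so the roots are irrational. The cubic discriminant is Δ = 8258724 > 0, so there are three distinct real roots. p(0) = -144 and p(1) = 8 have opposite signs, so a root lies in (0, 1); Newton's method refines it to λ ≈ 0.9339. p(5) = 36 and p(6) = -72 have opposite signs, so a root lies in (5, 6); Newton's method refines it to λ ≈ 5.3737. p(28) = -424 and p(29) = 204 have opposite signs, so a root lies in (28, 29); Newton's method refines it to λ ≈ 28.6924. Check (Vieta): the three roots sum to 35, matching tr M = 35.
So the eigenvalues of A^T A are ≈ 0.9339, 5.3737, 28.6924 (all ≥ 0, as they must be for A^T A). The largest is λ_max ≈ 28.6924, hence ||A||_2 = sqrt(λ_max) ≈ 5.3565.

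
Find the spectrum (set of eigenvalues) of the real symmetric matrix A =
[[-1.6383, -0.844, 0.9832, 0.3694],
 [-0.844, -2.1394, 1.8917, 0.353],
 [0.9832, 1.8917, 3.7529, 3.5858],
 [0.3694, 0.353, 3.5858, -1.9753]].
sigma(A) ≈ {-4, -3, -1, 6}

A is real symmetric, so its spectrum consists of real eigenvalues. Expanding the characteristic polynomial of the displayed matrix gives
  det(λ I - A) = p(λ) = λ^4 + (2)λ^3 + (-29)λ^2 + (-102.0015)λ + (-72.0025).
Solving p(λ) = 0 yields eigenvalues ≈ -4, -3, -1, 6. (A is shown rounded to 4 decimals, so these recover the underlying integer eigenvalues to within that precision.)
Verification: the trace of A = -2 equals the sum of eigenvalues -2, and det(A) ≈ -72.0025 matches the eigenvalue product -72.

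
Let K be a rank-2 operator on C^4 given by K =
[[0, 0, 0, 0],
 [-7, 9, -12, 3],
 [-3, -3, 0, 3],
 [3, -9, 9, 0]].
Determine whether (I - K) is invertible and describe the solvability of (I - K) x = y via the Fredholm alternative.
(I - K) is invertible (det(I - K) = -44 ≠ 0), so for every y in C^4 the equation (I - K) x = y has a unique solution.

K has rank 2 and factors as K = U V^T = u1 v1^T + u2 v2^T with u1 = (0, -1, 3, 3), v1 = (1, -3, 3, 0), u2 = (0, -3, -3, 0), v2 = (2, -2, 3, -1) (multiplying out reproduces the displayed K). The nonzero eigenvalues of U V^T coincide with those of the 2 x 2 matrix G = V^T U = [[v1·u1, v1·u2], [v2·u1, v2·u2]] = [[12, 0], [8, -3]], and by the Sylvester determinant identity det(I_4 - U V^T) = det(I_2 - V^T U) = det([[-11, 0], [-8, 4]]) = (-11)(4) - (0)(-8) = -44. (Direct check: I - K =
[[1, 0, 0, 0],
 [7, -8, 12, -3],
 [3, 3, 1, -3],
 [-3, 9, -9, 1]]
has determinant -44.) The finite-dimensional Fredholm alternative says: either (I - K) is invertible, or ker(I - K) ≠ {0} and then range(I - K) = ker((I - K)^*)^⊥, with dim ker(I - K) = dim ker((I - K)^*). Since det(I - K) ≠ 0, 1 is not an eigenvalue of K and ker(I - K) = {0}, so we are in the first case: for every y there is a unique x = (I - K)^(-1) y. (Explicitly, by the Woodbury identity, (I - U V^T)^(-1) = I + U (I_2 - G)^(-1) V^T.)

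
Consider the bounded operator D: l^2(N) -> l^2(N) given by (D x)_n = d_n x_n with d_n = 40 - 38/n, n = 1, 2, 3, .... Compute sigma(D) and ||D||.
sigma(D) = {40 - 38/n : n ≥ 1} ∪ {40}; ||D|| = 40

A bounded diagonal operator on l^2 with diagonal entries d_n has spectrum equal to the closure of {d_n : n ≥ 1}: every d_n is an eigenvalue (with eigenvector e_n), so {d_n} ⊂ sigma(D); the spectrum is closed, so its closure is too; and for lambda not in the closure, (D - lambda I) has bounded inverse (the diagonal entries 1/(d_n - lambda) are bounded). For our sequence d_n = 40 - 38/n, n = 1, 2, 3, ...:
  - {d_n} = {40 - 38/n : n ≥ 1}; the only limit point is 40
  - closure = {40 - 38/n : n ≥ 1} ∪ {40}
For the norm: a diagonal operator has ||D|| = sup_n |d_n|. Here d_n = 40 - 38/n increases monotonically from d_1 = 2 toward 40, with all terms in [2, 40); so sup_n |d_n| = 40 (the supremum is the limit, not attained). So ||D|| = 40.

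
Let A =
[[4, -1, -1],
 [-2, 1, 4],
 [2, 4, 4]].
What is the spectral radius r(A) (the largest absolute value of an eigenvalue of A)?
r(A) ≈ 6.4786

The eigenvalues of A are the roots of its characteristic polynomial. With M = A (coefficients from the trace, the sum of principal 2x2 minors, and det A):
  p(λ) = det(λ I - M) = λ^3 - 9λ^2 + 8λ + 54.
No integer candidate from the rational root theorem (±divisors of 54) is a root, so the roots are irrational. The cubic discriminant is Δ = 11884 > 0, so there are three distinct real roots. p(-2) = -6 and p(-1) = 36 have opposite signs, so a root lies in (-2, -1); Newton's method refines it to λ ≈ -1.8896. p(4) = 6 and p(5) = -6 have opposite signs, so a root lies in (4, 5); Newton's method refines it to λ ≈ 4.411. p(6) = -6 and p(7) = 12 have opposite signs, so a root lies in (6, 7); Newton's method refines it to λ ≈ 6.4786. Check (Vieta): the three roots sum to 9, matching tr M = 9.
Thus the eigenvalues (to 4 decimals) are -1.8896 (modulus 1.8896); 4.411 (modulus 4.411); 6.4786 (modulus 6.4786). The spectral radius is the largest modulus: r(A) ≈ 6.4786. (Cross-check: r(A) ≤ ||A||_2 ≈ 6.9274; equality holds whenever A is normal, though it can also hold for some non-normal A.)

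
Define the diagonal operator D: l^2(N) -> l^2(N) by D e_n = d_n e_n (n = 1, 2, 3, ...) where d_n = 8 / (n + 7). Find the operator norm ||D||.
||D|| = 1 (attained at n = 1)

For D diagonal, ||D|| = sup_n |d_n| = sup_n 8/(n + 7). This is positive and strictly decreasing in n, so the supremum is attained at n = 1: d_1 = 8/(1 + 7) = 1. Hence ||D|| = 1.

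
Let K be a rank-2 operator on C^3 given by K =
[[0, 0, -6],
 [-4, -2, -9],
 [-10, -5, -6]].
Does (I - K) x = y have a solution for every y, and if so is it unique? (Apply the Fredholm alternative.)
(I - K) is invertible (det(I - K) = -84 ≠ 0), so for every y in C^3 the equation (I - K) x = y has a unique solution.

K has rank 2 and factors as K = U V^T = u1 v1^T + u2 v2^T with u1 = (-2, -1, 3), v1 = (-2, -1, 0), u2 = (2, 3, 2), v2 = (-2, -1, -3) (multiplying out reproduces the displayed K). The nonzero eigenvalues of U V^T coincide with those of the 2 x 2 matrix G = V^T U = [[v1·u1, v1·u2], [v2·u1, v2·u2]] = [[5, -7], [-4, -13]], and by the Sylvester determinant identity det(I_3 - U V^T) = det(I_2 - V^T U) = det([[-4, 7], [4, 14]]) = (-4)(14) - (7)(4) = -84. (Direct check: I - K =
[[1, 0, 6],
 [4, 3, 9],
 [10, 5, 7]]
has determinant -84.) The finite-dimensional Fredholm alternative says: either (I - K) is invertible, or ker(I - K) ≠ {0} and then range(I - K) = ker((I - K)^*)^⊥, with dim ker(I - K) = dim ker((I - K)^*). Since det(I - K) ≠ 0, 1 is not an eigenvalue of K and ker(I - K) = {0}, so we are in the first case: for every y there is a unique x = (I - K)^(-1) y. (Explicitly, by the Woodbury identity, (I - U V^T)^(-1) = I + U (I_2 - G)^(-1) V^T.)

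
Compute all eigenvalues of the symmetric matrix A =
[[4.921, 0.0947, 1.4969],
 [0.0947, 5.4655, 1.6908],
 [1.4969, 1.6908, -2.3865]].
sigma(A) ≈ {-3, 5, 6}

A is real symmetric, so its spectrum consists of real eigenvalues. Expanding the characteristic polynomial of the displayed matrix gives
  det(λ I - A) = p(λ) = λ^3 + (-8)λ^2 + (-3)λ + (90).
Solving p(λ) = 0 yields eigenvalues ≈ -3, 5, 6. (A is shown rounded to 4 decimals, so these recover the underlying integer eigenvalues to within that precision.)
Verification: the trace of A = 8 equals the sum of eigenvalues 8, and det(A) ≈ -90.0007 matches the eigenvalue product -90.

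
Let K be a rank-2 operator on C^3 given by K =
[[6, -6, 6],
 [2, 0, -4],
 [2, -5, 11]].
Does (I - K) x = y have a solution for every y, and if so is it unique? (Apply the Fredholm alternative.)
(I - K) is invertible (det(I - K) = 30 ≠ 0), so for every y in C^3 the equation (I - K) x = y has a unique solution.

K has rank 2 and factors as K = U V^T = u1 v1^T + u2 v2^T with u1 = (3, 1, 1), v1 = (2, -2, 2), u2 = (0, -2, 3), v2 = (0, -1, 3) (multiplying out reproduces the displayed K). The nonzero eigenvalues of U V^T coincide with those of the 2 x 2 matrix G = V^T U = [[v1·u1, v1·u2], [v2·u1, v2·u2]] = [[6, 10], [2, 11]], and by the Sylvester determinant identity det(I_3 - U V^T) = det(I_2 - V^T U) = det([[-5, -10], [-2, -10]]) = (-5)(-10) - (-10)(-2) = 30. (Direct check: I - K =
[[-5, 6, -6],
 [-2, 1, 4],
 [-2, 5, -10]]
has determinant 30.) The finite-dimensional Fredholm alternative says: either (I - K) is invertible, or ker(I - K) ≠ {0} and then range(I - K) = ker((I - K)^*)^⊥, with dim ker(I - K) = dim ker((I - K)^*). Since det(I - K) ≠ 0, 1 is not an eigenvalue of K and ker(I - K) = {0}, so we are in the first case: for every y there is a unique x = (I - K)^(-1) y. (Explicitly, by the Woodbury identity, (I - U V^T)^(-1) = I + U (I_2 - G)^(-1) V^T.)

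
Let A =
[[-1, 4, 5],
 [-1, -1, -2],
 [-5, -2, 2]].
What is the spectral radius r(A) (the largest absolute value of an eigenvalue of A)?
r(A) ≈ 4.9526

The eigenvalues of A are the roots of its characteristic polynomial. With M = A (coefficients from the trace, the sum of principal 2x2 minors, and det A):
  p(λ) = det(λ I - M) = λ^3 + 22λ - 39.
No integer candidate from the rational root theorem (±divisors of 39) is a root, so the roots are irrational. The cubic discriminant is Δ = -83659 < 0, so there is one real root and a complex-conjugate pair. p(1) = -16 and p(2) = 13 have opposite signs, so a root lies in (1, 2); Newton's method refines it to λ ≈ 1.59. Dividing out (λ - (1.59)) leaves approximately λ^2 + 1.59λ + 24.5281. For λ^2 + 1.59λ + 24.5281 the discriminant is -95.5844. It is negative, so the remaining roots are the complex-conjugate pair λ ≈ -0.795 ± 4.8884i. Their product equals the constant term, so |λ|^2 ≈ 24.5281 and |λ| ≈ 4.9526.
Thus the eigenvalues (to 4 decimals) are 1.59 (modulus 1.59); -0.795 ± 4.8884i (modulus 4.9526). The spectral radius is the largest modulus: r(A) ≈ 4.9526. (Cross-check: r(A) ≤ ||A||_2 ≈ 6.9582; equality holds whenever A is normal, though it can also hold for some non-normal A.)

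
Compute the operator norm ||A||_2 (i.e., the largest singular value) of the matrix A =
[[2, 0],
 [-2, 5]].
||A||_2 = sqrt((33 + sqrt(689))/2) ≈ 5.4428 (= sqrt(largest eigenvalue of A^T A))

||A||_2 = sigma_max(A) = sqrt(lambda_max(A^T A)). Form the symmetric matrix M = A^T A =
[[8, -10],
 [-10, 25]].
Its characteristic polynomial (trace, determinant of M give the coefficients) is
  p(λ) = det(λ I - M) = λ^2 - 33λ + 100.
For λ^2 - 33λ + 100 the discriminant is 689. It is nonnegative but not a perfect square, so the roots are real and irrational: λ = (33 ± sqrt(689))/2 ≈ 29.6244, 3.3756.
So the eigenvalues of A^T A are ≈ 3.3756, 29.6244 (all ≥ 0, as they must be for A^T A). The largest is λ_max = (33 + sqrt(689))/2 ≈ 29.6244, hence ||A||_2 = sqrt(λ_max) = sqrt((33 + sqrt(689))/2) ≈ 5.4428.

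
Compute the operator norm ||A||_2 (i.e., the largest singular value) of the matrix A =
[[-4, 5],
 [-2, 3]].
||A||_2 = sqrt((54 + sqrt(2900))/2) ≈ 7.3434 (= sqrt(largest eigenvalue of A^T A))

||A||_2 = sigma_max(A) = sqrt(lambda_max(A^T A)). Form the symmetric matrix M = A^T A =
[[20, -26],
 [-26, 34]].
Its characteristic polynomial (trace, determinant of M give the coefficients) is
  p(λ) = det(λ I - M) = λ^2 - 54λ + 4.
For λ^2 - 54λ + 4 the discriminant is 2900. It is nonnegative but not a perfect square, so the roots are real and irrational: λ = (54 ± sqrt(2900))/2 ≈ 53.9258, 0.0742.
So the eigenvalues of A^T A are ≈ 0.0742, 53.9258 (all ≥ 0, as they must be for A^T A). The largest is λ_max = (54 + sqrt(2900))/2 ≈ 53.9258, hence ||A||_2 = sqrt(λ_max) = sqrt((54 + sqrt(2900))/2) ≈ 7.3434.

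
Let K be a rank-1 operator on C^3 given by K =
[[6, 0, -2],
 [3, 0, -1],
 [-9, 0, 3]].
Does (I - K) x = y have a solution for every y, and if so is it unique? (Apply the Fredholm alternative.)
(I - K) is invertible (det(I - K) = -8 ≠ 0), so for every y in C^3 the equation (I - K) x = y has a unique solution.

K has rank 1, so it is an outer product K = u v^T: every row of K is a multiple of one row vector. Reading off the entries, u = (2, 1, -3) and v = (3, 0, -1) (row i of K equals u_i·v^T). A rank-one matrix u v^T satisfies K u = u (v·u) and kills the (2)-dimensional subspace v^⊥, so its characteristic polynomial is lambda^2 (lambda - v·u) with v·u = tr K = 9. Hence the eigenvalues of I - K are 1 (multiplicity 2) and 1 - (9) = -8, so det(I - K) = -8. (Direct check: I - K =
[[-5, 0, 2],
 [-3, 1, 1],
 [9, 0, -2]]
has determinant -8.) The finite-dimensional Fredholm alternative says: either (I - K) is invertible, or ker(I - K) ≠ {0} and then range(I - K) = ker((I - K)^*)^⊥, with dim ker(I - K) = dim ker((I - K)^*). Since det(I - K) ≠ 0, 1 is not an eigenvalue of K and ker(I - K) = {0}, so we are in the first case: for every y there is a unique x = (I - K)^(-1) y. Explicitly, by the Sherman–Morrison formula, (I - u v^T)^(-1) = I + u v^T/(1 - v·u), i.e. (I - K)^(-1) = I + K/(-8).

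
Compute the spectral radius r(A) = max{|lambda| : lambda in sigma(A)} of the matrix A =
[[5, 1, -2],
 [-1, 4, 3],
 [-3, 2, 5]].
r(A) ≈ 7.905

The eigenvalues of A are the roots of its characteristic polynomial. With M = A (coefficients from the trace, the sum of principal 2x2 minors, and det A):
  p(λ) = det(λ I - M) = λ^3 - 14λ^2 + 54λ - 46.
No integer candidate from the rational root theorem (±divisors of 46) is a root, so the roots are irrational. The cubic discriminant is Δ = 5620 > 0, so there are three distinct real roots. p(1) = -5 and p(2) = 14 have opposite signs, so a root lies in (1, 2); Newton's method refines it to λ ≈ 1.1852. p(4) = 10 and p(5) = -1 have opposite signs, so a root lies in (4, 5); Newton's method refines it to λ ≈ 4.9098. p(7) = -11 and p(8) = 2 have opposite signs, so a root lies in (7, 8); Newton's method refines it to λ ≈ 7.905. Check (Vieta): the three roots sum to 14, matching tr M = 14.
Thus the eigenvalues (to 4 decimals) are 1.1852 (modulus 1.1852); 4.9098 (modulus 4.9098); 7.905 (modulus 7.905). The spectral radius is the largest modulus: r(A) ≈ 7.905. (Cross-check: r(A) ≤ ||A||_2 ≈ 8.4369; equality holds whenever A is normal, though it can also hold for some non-normal A.)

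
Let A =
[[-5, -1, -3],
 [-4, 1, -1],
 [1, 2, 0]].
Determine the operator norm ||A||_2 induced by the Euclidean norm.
||A||_2 ≈ 7.1499 (= sqrt(largest eigenvalue of A^T A))

||A||_2 = sigma_max(A) = sqrt(lambda_max(A^T A)). Form the symmetric matrix M = A^T A =
[[42, 3, 19],
 [3, 6, 2],
 [19, 2, 10]].
Its characteristic polynomial (trace, sum of principal 2x2 minors, determinant of M give the coefficients) is
  p(λ) = det(λ I - M) = λ^3 - 58λ^2 + 358λ - 324.
No integer candidate from the rational root theorem (±divisors of 324) is a root, so the roots are irrational. The cubic discriminant is Δ = 113008992 > 0, so there are three distinct real roots. p(1) = -23 and p(2) = 168 have opposite signs, so a root lies in (1, 2); Newton's method refines it to λ ≈ 1.0959. p(5) = 141 and p(6) = -48 have opposite signs, so a root lies in (5, 6); Newton's method refines it to λ ≈ 5.7831. p(51) = -273 and p(52) = 2068 have opposite signs, so a root lies in (51, 52); Newton's method refines it to λ ≈ 51.121. Check (Vieta): the three roots sum to 58, matching tr M = 58.
So the eigenvalues of A^T A are ≈ 1.0959, 5.7831, 51.121 (all ≥ 0, as they must be for A^T A). The largest is λ_max ≈ 51.121, hence ||A||_2 = sqrt(λ_max) ≈ 7.1499.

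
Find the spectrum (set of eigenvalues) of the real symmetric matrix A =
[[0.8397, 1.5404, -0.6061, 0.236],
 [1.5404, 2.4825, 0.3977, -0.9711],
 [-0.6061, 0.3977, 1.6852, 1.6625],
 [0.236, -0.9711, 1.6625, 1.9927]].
sigma(A) ≈ {-1, 1, 3, 4}

A is real symmetric, so its spectrum consists of real eigenvalues. Expanding the characteristic polynomial of the displayed matrix gives
  det(λ I - A) = p(λ) = λ^4 + (-7)λ^3 + (11)λ^2 + (7)λ + (-12).
Solving p(λ) = 0 yields eigenvalues ≈ -1, 1, 3, 4. (A is shown rounded to 4 decimals, so these recover the underlying integer eigenvalues to within that precision.)
Verification: the trace of A = 7 equals the sum of eigenvalues 7, and det(A) ≈ -11.9999 matches the eigenvalue product -12.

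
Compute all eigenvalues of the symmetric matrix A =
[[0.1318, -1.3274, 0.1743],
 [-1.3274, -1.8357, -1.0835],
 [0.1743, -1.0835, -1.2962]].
sigma(A) ≈ {-3, -1, 1}

A is real symmetric, so its spectrum consists of real eigenvalues. Expanding the characteristic polynomial of the displayed matrix gives
  det(λ I - A) = p(λ) = λ^3 + (3)λ^2 + (-1)λ + (-3).
Solving p(λ) = 0 yields eigenvalues ≈ -3, -1, 1. (A is shown rounded to 4 decimals, so these recover the underlying integer eigenvalues to within that precision.)
Verification: the trace of A = -3 equals the sum of eigenvalues -3, and det(A) ≈ 2.9999 matches the eigenvalue product 3.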